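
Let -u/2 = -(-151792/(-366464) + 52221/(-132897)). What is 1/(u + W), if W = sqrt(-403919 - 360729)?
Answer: 10945099789773380/196794103632714121795017 - 514731231016747808*I*sqrt(191162)/196794103632714121795017 ≈ 5.5617e-8 - 0.0011436*I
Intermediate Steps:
W = 2*I*sqrt(191162) (W = sqrt(-764648) = 2*I*sqrt(191162) ≈ 874.44*I)
u = 21574685/507312148 (u = -(-2)*(-151792/(-366464) + 52221/(-132897)) = -(-2)*(-151792*(-1/366464) + 52221*(-1/132897)) = -(-2)*(9487/22904 - 17407/44299) = -(-2)*21574685/1014624296 = -2*(-21574685/1014624296) = 21574685/507312148 ≈ 0.042527)
1/(u + W) = 1/(21574685/507312148 + 2*I*sqrt(191162))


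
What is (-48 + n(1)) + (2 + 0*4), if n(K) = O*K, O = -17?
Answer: -63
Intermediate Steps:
n(K) = -17*K
(-48 + n(1)) + (2 + 0*4) = (-48 - 17*1) + (2 + 0*4) = (-48 - 17) + (2 + 0) = -65 + 2 = -63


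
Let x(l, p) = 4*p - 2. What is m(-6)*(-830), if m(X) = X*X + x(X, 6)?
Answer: -48140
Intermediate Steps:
x(l, p) = -2 + 4*p
m(X) = 22 + X² (m(X) = X*X + (-2 + 4*6) = X² + (-2 + 24) = X² + 22 = 22 + X²)
m(-6)*(-830) = (22 + (-6)²)*(-830) = (22 + 36)*(-830) = 58*(-830) = -48140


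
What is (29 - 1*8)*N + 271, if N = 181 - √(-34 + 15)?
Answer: 4072 - 21*I*√19 ≈ 4072.0 - 91.537*I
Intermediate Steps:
N = 181 - I*√19 (N = 181 - √(-19) = 181 - I*√19 ≈ 181.0 - 4.3589*I)
(29 - 1*8)*N + 271 = (29 - 1*8)*(181 - I*√19) + 271 = (29 - 8)*(181 - I*√19) + 271 = 21*(181 - I*√19) + 271 = (3801 - 21*I*√19) + 271 = 4072 - 21*I*√19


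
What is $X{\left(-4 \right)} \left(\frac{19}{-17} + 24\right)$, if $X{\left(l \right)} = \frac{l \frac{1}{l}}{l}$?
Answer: $- \frac{389}{68} \approx -5.7206$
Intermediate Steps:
$X{\left(l \right)} = \frac{1}{l}$ ($X{\left(l \right)} = 1 \frac{1}{l} = \frac{1}{l}$)
$X{\left(-4 \right)} \left(\frac{19}{-17} + 24\right) = \frac{\frac{19}{-17} + 24}{-4} = - \frac{19 \left(- \frac{1}{17}\right) + 24}{4} = - \frac{- \frac{19}{17} + 24}{4} = \left(- \frac{1}{4}\right) \frac{389}{17} = - \frac{389}{68}$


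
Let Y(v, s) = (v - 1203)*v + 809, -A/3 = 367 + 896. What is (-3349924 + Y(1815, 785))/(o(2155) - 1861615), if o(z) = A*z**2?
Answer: 447667/3519614468 ≈ 0.00012719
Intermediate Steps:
A = -3789 (A = -3*(367 + 896) = -3*1263 = -3789)
Y(v, s) = 809 + v*(-1203 + v) (Y(v, s) = (-1203 + v)*v + 809 = v*(-1203 + v) + 809 = 809 + v*(-1203 + v))
o(z) = -3789*z**2
(-3349924 + Y(1815, 785))/(o(2155) - 1861615) = (-3349924 + (809 + 1815**2 - 1203*1815))/(-3789*2155**2 - 1861615) = (-3349924 + (809 + 3294225 - 2183445))/(-3789*4644025 - 1861615) = (-3349924 + 1111589)/(-17596210725 - 1861615) = -2238335/(-17598072340) = -2238335*(-1/17598072340) = 447667/3519614468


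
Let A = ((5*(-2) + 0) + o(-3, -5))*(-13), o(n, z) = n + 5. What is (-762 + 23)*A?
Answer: -76856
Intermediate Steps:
o(n, z) = 5 + n
A = 104 (A = ((5*(-2) + 0) + (5 - 3))*(-13) = ((-10 + 0) + 2)*(-13) = (-10 + 2)*(-13) = -8*(-13) = 104)
(-762 + 23)*A = (-762 + 23)*104 = -739*104 = -76856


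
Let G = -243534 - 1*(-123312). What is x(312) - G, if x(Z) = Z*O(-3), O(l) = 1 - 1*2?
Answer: 119910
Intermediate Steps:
O(l) = -1 (O(l) = 1 - 2 = -1)
x(Z) = -Z (x(Z) = Z*(-1) = -Z)
G = -120222 (G = -243534 + 123312 = -120222)
x(312) - G = -1*312 - 1*(-120222) = -312 + 120222 = 119910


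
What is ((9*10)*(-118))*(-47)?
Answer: 499140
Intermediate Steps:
((9*10)*(-118))*(-47) = (90*(-118))*(-47) = -10620*(-47) = 499140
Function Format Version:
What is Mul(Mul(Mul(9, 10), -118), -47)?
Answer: 499140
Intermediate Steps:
Mul(Mul(Mul(9, 10), -118), -47) = Mul(Mul(90, -118), -47) = Mul(-10620, -47) = 499140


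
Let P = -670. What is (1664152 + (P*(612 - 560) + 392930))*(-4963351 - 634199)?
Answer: -11319600707100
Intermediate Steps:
(1664152 + (P*(612 - 560) + 392930))*(-4963351 - 634199) = (1664152 + (-670*(612 - 560) + 392930))*(-4963351 - 634199) = (1664152 + (-670*52 + 392930))*(-5597550) = (1664152 + (-34840 + 392930))*(-5597550) = (1664152 + 358090)*(-5597550) = 2022242*(-5597550) = -11319600707100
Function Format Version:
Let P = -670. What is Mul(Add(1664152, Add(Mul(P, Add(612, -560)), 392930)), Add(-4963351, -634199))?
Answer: -11319600707100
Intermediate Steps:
Mul(Add(1664152, Add(Mul(P, Add(612, -560)), 392930)), Add(-4963351, -634199)) = Mul(Add(1664152, Add(Mul(-670, Add(612, -560)), 392930)), Add(-4963351, -634199)) = Mul(Add(1664152, Add(Mul(-670, 52), 392930)), -5597550) = Mul(Add(1664152, Add(-34840, 392930)), -5597550) = Mul(Add(1664152, 358090), -5597550) = Mul(2022242, -5597550) = -11319600707100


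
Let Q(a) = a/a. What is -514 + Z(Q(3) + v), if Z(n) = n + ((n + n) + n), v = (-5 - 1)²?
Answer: -366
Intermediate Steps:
v = 36 (v = (-6)² = 36)
Q(a) = 1
Z(n) = 4*n (Z(n) = n + (2*n + n) = n + 3*n = 4*n)
-514 + Z(Q(3) + v) = -514 + 4*(1 + 36) = -514 + 4*37 = -514 + 148 = -366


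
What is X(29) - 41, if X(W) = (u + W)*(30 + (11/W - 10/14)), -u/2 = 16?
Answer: -26389/203 ≈ -130.00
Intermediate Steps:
u = -32 (u = -2*16 = -32)
X(W) = (-32 + W)*(205/7 + 11/W) (X(W) = (-32 + W)*(30 + (11/W - 10/14)) = (-32 + W)*(30 + (11/W - 10*1/14)) = (-32 + W)*(30 + (11/W - 5/7)) = (-32 + W)*(30 + (-5/7 + 11/W)) = (-32 + W)*(205/7 + 11/W))
X(29) - 41 = (1/7)*(-2464 + 29*(-6483 + 205*29))/29 - 41 = (1/7)*(1/29)*(-2464 + 29*(-6483 + 5945)) - 41 = (1/7)*(1/29)*(-2464 + 29*(-538)) - 41 = (1/7)*(1/29)*(-2464 - 15602) - 41 = (1/7)*(1/29)*(-18066) - 41 = -18066/203 - 41 = -26389/203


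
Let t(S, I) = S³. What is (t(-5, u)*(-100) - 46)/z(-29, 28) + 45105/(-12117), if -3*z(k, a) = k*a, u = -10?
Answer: 9906907/234262 ≈ 42.290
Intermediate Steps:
z(k, a) = -a*k/3 (z(k, a) = -k*a/3 = -a*k/3)
(t(-5, u)*(-100) - 46)/z(-29, 28) + 45105/(-12117) = ((-5)³*(-100) - 46)/((-⅓*28*(-29))) + 45105/(-12117) = (-125*(-100) - 46)/(812/3) + 45105*(-1/12117) = (12500 - 46)*(3/812) - 15035/4039 = 12454*(3/812) - 15035/4039 = 18681/406 - 15035/4039 = 9906907/234262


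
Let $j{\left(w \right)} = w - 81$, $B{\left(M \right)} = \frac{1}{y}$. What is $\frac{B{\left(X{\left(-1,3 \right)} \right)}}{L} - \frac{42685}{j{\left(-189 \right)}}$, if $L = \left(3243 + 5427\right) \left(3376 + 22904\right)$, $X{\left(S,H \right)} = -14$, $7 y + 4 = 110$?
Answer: $\frac{3818227886807}{24151845600} \approx 158.09$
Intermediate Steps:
$y = \frac{106}{7}$ ($y = - \frac{4}{7} + \frac{1}{7} \cdot 110 = - \frac{4}{7} + \frac{110}{7} = \frac{106}{7} \approx 15.143$)
$B{\left(M \right)} = \frac{7}{106}$ ($B{\left(M \right)} = \frac{1}{\frac{106}{7}} = \frac{7}{106}$)
$L = 227847600$ ($L = 8670 \cdot 26280 = 227847600$)
$j{\left(w \right)} = -81 + w$
$\frac{B{\left(X{\left(-1,3 \right)} \right)}}{L} - \frac{42685}{j{\left(-189 \right)}} = \frac{7}{106 \cdot 227847600} - \frac{42685}{-81 - 189} = \frac{7}{106} \cdot \frac{1}{227847600} - \frac{42685}{-270} = \frac{7}{24151845600} - - \frac{8537}{54} = \frac{7}{24151845600} + \frac{8537}{54} = \frac{3818227886807}{24151845600}$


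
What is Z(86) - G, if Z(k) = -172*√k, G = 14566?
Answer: -14566 - 172*√86 ≈ -16161.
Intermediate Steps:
Z(86) - G = -172*√86 - 1*14566 = -172*√86 - 14566 = -14566 - 172*√86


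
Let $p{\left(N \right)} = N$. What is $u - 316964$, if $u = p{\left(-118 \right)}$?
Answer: $-317082$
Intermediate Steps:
$u = -118$
$u - 316964 = -118 - 316964 = -317082$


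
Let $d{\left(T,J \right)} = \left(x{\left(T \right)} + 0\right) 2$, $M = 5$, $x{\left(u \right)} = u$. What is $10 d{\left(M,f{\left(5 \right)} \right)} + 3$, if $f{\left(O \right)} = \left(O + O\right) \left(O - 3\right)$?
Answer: $103$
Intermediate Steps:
$f{\left(O \right)} = 2 O \left(-3 + O\right)$
$d{\left(T,J \right)} = 2 T$ ($d{\left(T,J \right)} = \left(T + 0\right) 2 = T 2 = 2 T$)
$10 d{\left(M,f{\left(5 \right)} \right)} + 3 = 10 \cdot 2 \cdot 5 + 3 = 10 \cdot 10 + 3 = 100 + 3 = 103$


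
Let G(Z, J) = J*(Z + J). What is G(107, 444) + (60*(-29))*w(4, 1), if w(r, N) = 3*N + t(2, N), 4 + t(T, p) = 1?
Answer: 244644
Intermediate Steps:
t(T, p) = -3 (t(T, p) = -4 + 1 = -3)
G(Z, J) = J*(J + Z)
w(r, N) = -3 + 3*N (w(r, N) = 3*N - 3 = -3 + 3*N)
G(107, 444) + (60*(-29))*w(4, 1) = 444*(444 + 107) + (60*(-29))*(-3 + 3*1) = 444*551 - 1740*(-3 + 3) = 244644 - 1740*0 = 244644 + 0 = 244644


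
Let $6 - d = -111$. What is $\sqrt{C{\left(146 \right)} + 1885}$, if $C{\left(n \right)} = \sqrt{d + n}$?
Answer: $\sqrt{1885 + \sqrt{263}} \approx 43.603$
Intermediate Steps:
$d = 117$ ($d = 6 - -111 = 6 + 111 = 117$)
$C{\left(n \right)} = \sqrt{117 + n}$
$\sqrt{C{\left(146 \right)} + 1885} = \sqrt{\sqrt{117 + 146} + 1885} = \sqrt{\sqrt{263} + 1885} = \sqrt{1885 + \sqrt{263}}$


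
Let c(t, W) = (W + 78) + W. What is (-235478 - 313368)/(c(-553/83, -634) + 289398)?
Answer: -274423/144104 ≈ -1.9043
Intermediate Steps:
c(t, W) = 78 + 2*W (c(t, W) = (78 + W) + W = 78 + 2*W)
(-235478 - 313368)/(c(-553/83, -634) + 289398) = (-235478 - 313368)/((78 + 2*(-634)) + 289398) = -548846/((78 - 1268) + 289398) = -548846/(-1190 + 289398) = -548846/288208 = -548846*1/288208 = -274423/144104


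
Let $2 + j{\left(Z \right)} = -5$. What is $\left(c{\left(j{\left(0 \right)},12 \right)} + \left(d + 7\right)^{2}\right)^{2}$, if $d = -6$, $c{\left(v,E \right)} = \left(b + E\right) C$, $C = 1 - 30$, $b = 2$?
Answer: $164025$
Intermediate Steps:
$C = -29$ ($C = 1 - 30 = -29$)
$j{\left(Z \right)} = -7$ ($j{\left(Z \right)} = -2 - 5 = -7$)
$c{\left(v,E \right)} = -58 - 29 E$ ($c{\left(v,E \right)} = \left(2 + E\right) \left(-29\right) = -58 - 29 E$)
$\left(c{\left(j{\left(0 \right)},12 \right)} + \left(d + 7\right)^{2}\right)^{2} = \left(\left(-58 - 348\right) + \left(-6 + 7\right)^{2}\right)^{2} = \left(\left(-58 - 348\right) + 1^{2}\right)^{2} = \left(-406 + 1\right)^{2} = \left(-405\right)^{2} = 164025$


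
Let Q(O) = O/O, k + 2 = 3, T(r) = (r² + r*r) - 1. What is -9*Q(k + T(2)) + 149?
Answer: 140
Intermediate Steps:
T(r) = -1 + 2*r² (T(r) = (r² + r²) - 1 = 2*r² - 1 = -1 + 2*r²)
k = 1 (k = -2 + 3 = 1)
Q(O) = 1
-9*Q(k + T(2)) + 149 = -9*1 + 149 = -9 + 149 = 140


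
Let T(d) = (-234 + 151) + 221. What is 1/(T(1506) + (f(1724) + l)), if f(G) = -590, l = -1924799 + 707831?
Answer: -1/1217420 ≈ -8.2141e-7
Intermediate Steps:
l = -1216968
T(d) = 138 (T(d) = -83 + 221 = 138)
1/(T(1506) + (f(1724) + l)) = 1/(138 + (-590 - 1216968)) = 1/(138 - 1217558) = 1/(-1217420) = -1/1217420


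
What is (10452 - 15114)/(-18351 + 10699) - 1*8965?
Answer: -34297759/3826 ≈ -8964.4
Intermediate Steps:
(10452 - 15114)/(-18351 + 10699) - 1*8965 = -4662/(-7652) - 8965 = -4662*(-1/7652) - 8965 = 2331/3826 - 8965 = -34297759/3826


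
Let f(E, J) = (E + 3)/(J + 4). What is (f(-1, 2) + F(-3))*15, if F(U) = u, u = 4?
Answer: 65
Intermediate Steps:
f(E, J) = (3 + E)/(4 + J)
F(U) = 4
(f(-1, 2) + F(-3))*15 = ((3 - 1)/(4 + 2) + 4)*15 = (2/6 + 4)*15 = ((1/6)*2 + 4)*15 = (1/3 + 4)*15 = (13/3)*15 = 65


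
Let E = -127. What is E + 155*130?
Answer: 20023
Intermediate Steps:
E + 155*130 = -127 + 155*130 = -127 + 20150 = 20023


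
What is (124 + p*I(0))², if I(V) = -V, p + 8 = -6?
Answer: 15376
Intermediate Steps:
p = -14 (p = -8 - 6 = -14)
(124 + p*I(0))² = (124 - (-14)*0)² = (124 - 14*0)² = (124 + 0)² = 124² = 15376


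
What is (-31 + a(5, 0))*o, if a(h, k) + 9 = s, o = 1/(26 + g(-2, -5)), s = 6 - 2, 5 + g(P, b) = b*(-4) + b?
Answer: -1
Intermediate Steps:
g(P, b) = -5 - 3*b (g(P, b) = -5 + (b*(-4) + b) = -5 + (-4*b + b) = -5 - 3*b)
s = 4
o = 1/36 (o = 1/(26 + (-5 - 3*(-5))) = 1/(26 + (-5 + 15)) = 1/(26 + 10) = 1/36 ≈ 0.027778)
a(h, k) = -5 (a(h, k) = -9 + 4 = -5)
(-31 + a(5, 0))*o = (-31 - 5)*(1/36) = -36*1/36 = -1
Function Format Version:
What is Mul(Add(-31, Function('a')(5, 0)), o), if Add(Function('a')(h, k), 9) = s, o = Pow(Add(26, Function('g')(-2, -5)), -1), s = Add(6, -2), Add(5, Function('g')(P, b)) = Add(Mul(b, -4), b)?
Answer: -1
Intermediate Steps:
Function('g')(P, b) = Add(-5, Mul(-3, b)) (Function('g')(P, b) = Add(-5, Add(Mul(b, -4), b)) = Add(-5, Add(Mul(-4, b), b)) = Add(-5, Mul(-3, b)))
s = 4
o = Rational(1, 36) (o = Pow(Add(26, Add(-5, Mul(-3, -5))), -1) = Pow(Add(26, Add(-5, 15)), -1) = Pow(Add(26, 10), -1) = Pow(36, -1) = Rational(1, 36) ≈ 0.027778)
Function('a')(h, k) = -5 (Function('a')(h, k) = Add(-9, 4) = -5)
Mul(Add(-31, Function('a')(5, 0)), o) = Mul(Add(-31, -5), Rational(1, 36)) = Mul(-36, Rational(1, 36)) = -1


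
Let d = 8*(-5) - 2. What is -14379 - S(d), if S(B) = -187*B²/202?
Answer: -1287345/101 ≈ -12746.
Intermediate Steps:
d = -42 (d = -40 - 2 = -42)
S(B) = -187*B²/202 (S(B) = -187*B²*(1/202) = -187*B²/202)
-14379 - S(d) = -14379 - (-187)*(-42)²/202 = -14379 - (-187)*1764/202 = -14379 - 1*(-164934/101) = -14379 + 164934/101 = -1287345/101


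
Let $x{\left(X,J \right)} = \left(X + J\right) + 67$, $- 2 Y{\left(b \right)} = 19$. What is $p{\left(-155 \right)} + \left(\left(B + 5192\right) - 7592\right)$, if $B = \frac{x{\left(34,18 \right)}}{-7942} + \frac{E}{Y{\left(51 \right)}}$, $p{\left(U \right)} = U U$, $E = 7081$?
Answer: $\frac{165825915}{7942} \approx 20880.0$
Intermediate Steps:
$Y{\left(b \right)} = - \frac{19}{2}$ ($Y{\left(b \right)} = \left(- \frac{1}{2}\right) 19 = - \frac{19}{2}$)
$x{\left(X,J \right)} = 67 + J + X$ ($x{\left(X,J \right)} = \left(J + X\right) + 67 = 67 + J + X$)
$p{\left(U \right)} = U^{2}$
$B = - \frac{5919835}{7942}$ ($B = \frac{67 + 18 + 34}{-7942} + \frac{7081}{- \frac{19}{2}} = 119 \left(- \frac{1}{7942}\right) + 7081 \left(- \frac{2}{19}\right) = - \frac{119}{7942} - \frac{14162}{19} = - \frac{5919835}{7942} \approx -745.38$)
$p{\left(-155 \right)} + \left(\left(B + 5192\right) - 7592\right) = \left(-155\right)^{2} + \left(\left(- \frac{5919835}{7942} + 5192\right) - 7592\right) = 24025 + \left(\frac{35315029}{7942} - 7592\right) = 24025 - \frac{24980635}{7942} = \frac{165825915}{7942}$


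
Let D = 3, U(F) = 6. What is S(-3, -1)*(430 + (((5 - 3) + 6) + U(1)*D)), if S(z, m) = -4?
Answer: -1824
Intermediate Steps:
S(-3, -1)*(430 + (((5 - 3) + 6) + U(1)*D)) = -4*(430 + (((5 - 3) + 6) + 6*3)) = -4*(430 + ((2 + 6) + 18)) = -4*(430 + (8 + 18)) = -4*(430 + 26) = -4*456 = -1824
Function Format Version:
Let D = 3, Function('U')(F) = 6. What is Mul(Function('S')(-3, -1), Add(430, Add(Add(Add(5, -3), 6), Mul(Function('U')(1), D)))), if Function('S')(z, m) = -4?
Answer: -1824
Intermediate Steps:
Mul(Function('S')(-3, -1), Add(430, Add(Add(Add(5, -3), 6), Mul(Function('U')(1), D)))) = Mul(-4, Add(430, Add(Add(Add(5, -3), 6), Mul(6, 3)))) = Mul(-4, Add(430, Add(Add(2, 6), 18))) = Mul(-4, Add(430, Add(8, 18))) = Mul(-4, Add(430, 26)) = Mul(-4, 456) = -1824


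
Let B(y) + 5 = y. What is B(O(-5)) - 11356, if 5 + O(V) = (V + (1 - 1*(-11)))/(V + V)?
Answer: -113667/10 ≈ -11367.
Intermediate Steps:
O(V) = -5 + (12 + V)/(2*V) (O(V) = -5 + (V + (1 - 1*(-11)))/(V + V) = -5 + (V + (1 + 11))/((2*V)) = -5 + (V + 12)*(1/(2*V)) = -5 + (12 + V)*(1/(2*V)) = -5 + (12 + V)/(2*V))
B(y) = -5 + y
B(O(-5)) - 11356 = (-5 + (-9/2 + 6/(-5))) - 11356 = (-5 + (-9/2 + 6*(-1/5))) - 11356 = (-5 + (-9/2 - 6/5)) - 11356 = (-5 - 57/10) - 11356 = -107/10 - 11356 = -113667/10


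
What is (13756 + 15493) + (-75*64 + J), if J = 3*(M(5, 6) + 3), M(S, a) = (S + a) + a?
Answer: 24509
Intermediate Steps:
M(S, a) = S + 2*a
J = 60 (J = 3*((5 + 2*6) + 3) = 3*((5 + 12) + 3) = 3*(17 + 3) = 3*20 = 60)
(13756 + 15493) + (-75*64 + J) = (13756 + 15493) + (-75*64 + 60) = 29249 + (-4800 + 60) = 29249 - 4740 = 24509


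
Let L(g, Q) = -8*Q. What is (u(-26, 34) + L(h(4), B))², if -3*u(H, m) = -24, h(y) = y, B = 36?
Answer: 78400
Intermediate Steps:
u(H, m) = 8 (u(H, m) = -⅓*(-24) = 8)
(u(-26, 34) + L(h(4), B))² = (8 - 8*36)² = (8 - 288)² = (-280)² = 78400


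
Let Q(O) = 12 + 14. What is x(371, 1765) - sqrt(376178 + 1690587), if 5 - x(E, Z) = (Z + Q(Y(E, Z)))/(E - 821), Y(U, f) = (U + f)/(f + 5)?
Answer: 449/50 - sqrt(2066765) ≈ -1428.6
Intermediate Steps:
Y(U, f) = (U + f)/(5 + f)
Q(O) = 26
x(E, Z) = 5 - (26 + Z)/(-821 + E) (x(E, Z) = 5 - (Z + 26)/(E - 821) = 5 - (26 + Z)/(-821 + E))
x(371, 1765) - sqrt(376178 + 1690587) = (-4131 - 1*1765 + 5*371)/(-821 + 371) - sqrt(376178 + 1690587) = (-4131 - 1765 + 1855)/(-450) - sqrt(2066765) = -1/450*(-4041) - sqrt(2066765) = 449/50 - sqrt(2066765)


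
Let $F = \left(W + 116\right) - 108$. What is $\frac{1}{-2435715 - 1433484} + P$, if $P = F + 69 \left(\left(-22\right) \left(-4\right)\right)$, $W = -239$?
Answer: $\frac{22599991358}{3869199} \approx 5841.0$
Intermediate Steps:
$F = -231$ ($F = \left(-239 + 116\right) - 108 = -123 - 108 = -231$)
$P = 5841$ ($P = -231 + 69 \left(\left(-22\right) \left(-4\right)\right) = -231 + 69 \cdot 88 = -231 + 6072 = 5841$)
$\frac{1}{-2435715 - 1433484} + P = \frac{1}{-2435715 - 1433484} + 5841 = \frac{1}{-3869199} + 5841 = - \frac{1}{3869199} + 5841 = \frac{22599991358}{3869199}$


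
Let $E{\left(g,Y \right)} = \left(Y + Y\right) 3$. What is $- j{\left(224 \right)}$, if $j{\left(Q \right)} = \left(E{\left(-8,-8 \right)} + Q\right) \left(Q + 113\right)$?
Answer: $-59312$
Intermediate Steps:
$E{\left(g,Y \right)} = 6 Y$ ($E{\left(g,Y \right)} = 2 Y 3 = 6 Y$)
$j{\left(Q \right)} = \left(-48 + Q\right) \left(113 + Q\right)$ ($j{\left(Q \right)} = \left(6 \left(-8\right) + Q\right) \left(Q + 113\right) = \left(-48 + Q\right) \left(113 + Q\right)$)
$- j{\left(224 \right)} = - (-5424 + 224^{2} + 65 \cdot 224) = - (-5424 + 50176 + 14560) = \left(-1\right) 59312 = -59312$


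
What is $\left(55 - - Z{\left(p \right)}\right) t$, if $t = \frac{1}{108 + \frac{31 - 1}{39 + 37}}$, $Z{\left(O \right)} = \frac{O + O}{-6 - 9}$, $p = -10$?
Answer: $\frac{6422}{12357} \approx 0.51971$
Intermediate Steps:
$Z{\left(O \right)} = - \frac{2 O}{15}$ ($Z{\left(O \right)} = \frac{2 O}{-15} = 2 O \left(- \frac{1}{15}\right) = - \frac{2 O}{15}$)
$t = \frac{38}{4119}$ ($t = \frac{1}{108 + \frac{30}{76}} = \frac{1}{108 + 30 \cdot \frac{1}{76}} = \frac{1}{108 + \frac{15}{38}} = \frac{1}{\frac{4119}{38}} = \frac{38}{4119} \approx 0.0092255$)
$\left(55 - - Z{\left(p \right)}\right) t = \left(55 - - \frac{\left(-2\right) \left(-10\right)}{15}\right) \frac{38}{4119} = \left(55 - \left(-1\right) \frac{4}{3}\right) \frac{38}{4119} = \left(55 - - \frac{4}{3}\right) \frac{38}{4119} = \left(55 + \frac{4}{3}\right) \frac{38}{4119} = \frac{169}{3} \cdot \frac{38}{4119} = \frac{6422}{12357}$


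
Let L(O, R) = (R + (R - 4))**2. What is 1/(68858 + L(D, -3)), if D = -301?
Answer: 1/68958 ≈ 1.4502e-5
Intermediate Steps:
L(O, R) = (-4 + 2*R)**2 (L(O, R) = (R + (-4 + R))**2 = (-4 + 2*R)**2)
1/(68858 + L(D, -3)) = 1/(68858 + 4*(-2 - 3)**2) = 1/(68858 + 4*(-5)**2) = 1/(68858 + 4*25) = 1/(68858 + 100) = 1/68958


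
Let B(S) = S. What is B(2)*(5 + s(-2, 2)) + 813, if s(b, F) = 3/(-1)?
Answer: 817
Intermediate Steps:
s(b, F) = -3 (s(b, F) = 3*(-1) = -3)
B(2)*(5 + s(-2, 2)) + 813 = 2*(5 - 3) + 813 = 2*2 + 813 = 4 + 813 = 817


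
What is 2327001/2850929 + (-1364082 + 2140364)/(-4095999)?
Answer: 7318268903021/11677402333071 ≈ 0.62670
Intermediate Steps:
2327001/2850929 + (-1364082 + 2140364)/(-4095999) = 2327001*(1/2850929) + 776282*(-1/4095999) = 2327001/2850929 - 776282/4095999 = 7318268903021/11677402333071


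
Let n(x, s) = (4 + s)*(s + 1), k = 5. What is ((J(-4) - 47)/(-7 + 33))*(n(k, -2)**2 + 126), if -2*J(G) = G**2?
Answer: -275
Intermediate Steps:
n(x, s) = (1 + s)*(4 + s) (n(x, s) = (4 + s)*(1 + s) = (1 + s)*(4 + s))
J(G) = -G**2/2
((J(-4) - 47)/(-7 + 33))*(n(k, -2)**2 + 126) = ((-1/2*(-4)**2 - 47)/(-7 + 33))*((4 + (-2)**2 + 5*(-2))**2 + 126) = ((-1/2*16 - 47)/26)*((4 + 4 - 10)**2 + 126) = ((-8 - 47)*(1/26))*((-2)**2 + 126) = (-55*1/26)*(4 + 126) = -55/26*130 = -275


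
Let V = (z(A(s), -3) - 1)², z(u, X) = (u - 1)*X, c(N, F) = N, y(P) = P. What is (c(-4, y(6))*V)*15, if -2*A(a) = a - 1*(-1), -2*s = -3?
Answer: -7935/4 ≈ -1983.8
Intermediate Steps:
s = 3/2 (s = -½*(-3) = 3/2 ≈ 1.5000)
A(a) = -½ - a/2 (A(a) = -(a - 1*(-1))/2 = -(a + 1)/2 = -(1 + a)/2 = -½ - a/2)
z(u, X) = X*(-1 + u) (z(u, X) = (-1 + u)*X = X*(-1 + u))
V = 529/16 (V = (-3*(-1 + (-½ - ½*3/2)) - 1)² = (-3*(-1 + (-½ - ¾)) - 1)² = (-3*(-1 - 5/4) - 1)² = (-3*(-9/4) - 1)² = (27/4 - 1)² = (23/4)² = 529/16 ≈ 33.063)
(c(-4, y(6))*V)*15 = -4*529/16*15 = -529/4*15 = -7935/4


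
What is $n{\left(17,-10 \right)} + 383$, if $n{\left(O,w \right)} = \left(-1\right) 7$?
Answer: $376$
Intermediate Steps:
$n{\left(O,w \right)} = -7$
$n{\left(17,-10 \right)} + 383 = -7 + 383 = 376$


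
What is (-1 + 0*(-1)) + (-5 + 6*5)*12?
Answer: 299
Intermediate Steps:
(-1 + 0*(-1)) + (-5 + 6*5)*12 = (-1 + 0) + (-5 + 30)*12 = -1 + 25*12 = -1 + 300 = 299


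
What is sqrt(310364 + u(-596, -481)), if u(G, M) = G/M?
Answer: 4*sqrt(4487900755)/481 ≈ 557.10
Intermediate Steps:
sqrt(310364 + u(-596, -481)) = sqrt(310364 - 596/(-481)) = sqrt(310364 - 596*(-1/481)) = sqrt(310364 + 596/481) = sqrt(149285680/481) = 4*sqrt(4487900755)/481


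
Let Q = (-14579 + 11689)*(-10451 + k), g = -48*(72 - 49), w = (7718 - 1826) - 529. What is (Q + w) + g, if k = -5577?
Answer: 46325179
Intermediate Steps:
w = 5363 (w = 5892 - 529 = 5363)
g = -1104 (g = -48*23 = -1104)
Q = 46320920 (Q = (-14579 + 11689)*(-10451 - 5577) = -2890*(-16028) = 46320920)
(Q + w) + g = (46320920 + 5363) - 1104 = 46326283 - 1104 = 46325179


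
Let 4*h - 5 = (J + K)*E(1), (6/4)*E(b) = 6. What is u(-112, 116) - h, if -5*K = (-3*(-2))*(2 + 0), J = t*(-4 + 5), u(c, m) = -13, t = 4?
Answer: -317/20 ≈ -15.850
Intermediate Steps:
E(b) = 4 (E(b) = (⅔)*6 = 4)
J = 4 (J = 4*(-4 + 5) = 4*1 = 4)
K = -12/5 (K = -(-3*(-2))*(2 + 0)/5 = -6*2/5 = -⅕*12 = -12/5 ≈ -2.4000)
h = 57/20 (h = 5/4 + ((4 - 12/5)*4)/4 = 5/4 + ((8/5)*4)/4 = 5/4 + (¼)*(32/5) = 5/4 + 8/5 = 57/20 ≈ 2.8500)
u(-112, 116) - h = -13 - 1*57/20 = -13 - 57/20 = -317/20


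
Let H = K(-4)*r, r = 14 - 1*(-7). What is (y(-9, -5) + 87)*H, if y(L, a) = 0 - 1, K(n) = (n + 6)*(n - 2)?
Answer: -21672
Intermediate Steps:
r = 21 (r = 14 + 7 = 21)
K(n) = (-2 + n)*(6 + n) (K(n) = (6 + n)*(-2 + n) = (-2 + n)*(6 + n))
y(L, a) = -1
H = -252 (H = (-12 + (-4)² + 4*(-4))*21 = (-12 + 16 - 16)*21 = -12*21 = -252)
(y(-9, -5) + 87)*H = (-1 + 87)*(-252) = 86*(-252) = -21672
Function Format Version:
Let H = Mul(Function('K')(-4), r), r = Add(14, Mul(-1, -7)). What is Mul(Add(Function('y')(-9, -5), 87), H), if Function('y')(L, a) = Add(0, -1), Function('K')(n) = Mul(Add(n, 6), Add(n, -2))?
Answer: -21672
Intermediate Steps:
r = 21 (r = Add(14, 7) = 21)
Function('K')(n) = Mul(Add(-2, n), Add(6, n)) (Function('K')(n) = Mul(Add(6, n), Add(-2, n)) = Mul(Add(-2, n), Add(6, n)))
Function('y')(L, a) = -1
H = -252 (H = Mul(Add(-12, Pow(-4, 2), Mul(4, -4)), 21) = Mul(Add(-12, 16, -16), 21) = Mul(-12, 21) = -252)
Mul(Add(Function('y')(-9, -5), 87), H) = Mul(Add(-1, 87), -252) = Mul(86, -252) = -21672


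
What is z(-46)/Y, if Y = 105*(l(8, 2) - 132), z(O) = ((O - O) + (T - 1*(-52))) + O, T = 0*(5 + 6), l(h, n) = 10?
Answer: -1/2135 ≈ -0.00046838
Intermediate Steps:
T = 0 (T = 0*11 = 0)
z(O) = 52 + O (z(O) = ((O - O) + (0 - 1*(-52))) + O = (0 + (0 + 52)) + O = (0 + 52) + O = 52 + O)
Y = -12810 (Y = 105*(10 - 132) = 105*(-122) = -12810)
z(-46)/Y = (52 - 46)/(-12810) = 6*(-1/12810) = -1/2135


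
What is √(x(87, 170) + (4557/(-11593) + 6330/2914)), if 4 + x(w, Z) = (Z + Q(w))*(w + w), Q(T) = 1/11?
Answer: √1021630632744356984426/185801011 ≈ 172.03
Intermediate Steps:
Q(T) = 1/11
x(w, Z) = -4 + 2*w*(1/11 + Z) (x(w, Z) = -4 + (Z + 1/11)*(w + w) = -4 + (1/11 + Z)*(2*w) = -4 + 2*w*(1/11 + Z))
√(x(87, 170) + (4557/(-11593) + 6330/2914)) = √((-4 + (2/11)*87 + 2*170*87) + (4557/(-11593) + 6330/2914)) = √((-4 + 174/11 + 29580) + (4557*(-1/11593) + 6330*(1/2914))) = √(325510/11 + (-4557/11593 + 3165/1457)) = √(325510/11 + 30052296/16891001) = √(5498520310766/185801011) = √1021630632744356984426/185801011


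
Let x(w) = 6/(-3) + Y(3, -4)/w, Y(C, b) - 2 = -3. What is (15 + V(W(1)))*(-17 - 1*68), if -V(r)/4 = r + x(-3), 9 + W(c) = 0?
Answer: -14705/3 ≈ -4901.7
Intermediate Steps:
W(c) = -9 (W(c) = -9 + 0 = -9)
Y(C, b) = -1 (Y(C, b) = 2 - 3 = -1)
x(w) = -2 - 1/w (x(w) = 6/(-3) - 1/w = 6*(-⅓) - 1/w = -2 - 1/w)
V(r) = 20/3 - 4*r (V(r) = -4*(r + (-2 - 1/(-3))) = -4*(r + (-2 - 1*(-⅓))) = -4*(r + (-2 + ⅓)) = -4*(r - 5/3) = -4*(-5/3 + r) = 20/3 - 4*r)
(15 + V(W(1)))*(-17 - 1*68) = (15 + (20/3 - 4*(-9)))*(-17 - 1*68) = (15 + (20/3 + 36))*(-17 - 68) = (15 + 128/3)*(-85) = (173/3)*(-85) = -14705/3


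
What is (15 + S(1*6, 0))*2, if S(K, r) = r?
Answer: 30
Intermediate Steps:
(15 + S(1*6, 0))*2 = (15 + 0)*2 = 15*2 = 30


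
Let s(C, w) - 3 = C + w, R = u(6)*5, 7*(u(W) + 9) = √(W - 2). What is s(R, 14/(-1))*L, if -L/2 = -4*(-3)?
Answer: 9168/7 ≈ 1309.7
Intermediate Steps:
u(W) = -9 + √(-2 + W)/7 (u(W) = -9 + √(W - 2)/7 = -9 + √(-2 + W)/7)
R = -305/7 (R = (-9 + √(-2 + 6)/7)*5 = (-9 + √4/7)*5 = (-9 + (⅐)*2)*5 = (-9 + 2/7)*5 = -61/7*5 = -305/7 ≈ -43.571)
s(C, w) = 3 + C + w (s(C, w) = 3 + (C + w) = 3 + C + w)
L = -24 (L = -(-8)*(-3) = -2*12 = -24)
s(R, 14/(-1))*L = (3 - 305/7 + 14/(-1))*(-24) = (3 - 305/7 + 14*(-1))*(-24) = (3 - 305/7 - 14)*(-24) = -382/7*(-24) = 9168/7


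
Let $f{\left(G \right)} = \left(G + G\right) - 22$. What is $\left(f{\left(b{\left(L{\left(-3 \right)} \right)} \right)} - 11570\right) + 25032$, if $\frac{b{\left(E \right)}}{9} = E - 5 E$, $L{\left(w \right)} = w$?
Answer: $13656$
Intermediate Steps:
$b{\left(E \right)} = - 36 E$ ($b{\left(E \right)} = 9 \left(E - 5 E\right) = 9 \left(- 4 E\right) = - 36 E$)
$f{\left(G \right)} = -22 + 2 G$ ($f{\left(G \right)} = 2 G - 22 = -22 + 2 G$)
$\left(f{\left(b{\left(L{\left(-3 \right)} \right)} \right)} - 11570\right) + 25032 = \left(\left(-22 + 2 \left(\left(-36\right) \left(-3\right)\right)\right) - 11570\right) + 25032 = \left(\left(-22 + 2 \cdot 108\right) - 11570\right) + 25032 = \left(\left(-22 + 216\right) - 11570\right) + 25032 = \left(194 - 11570\right) + 25032 = -11376 + 25032 = 13656$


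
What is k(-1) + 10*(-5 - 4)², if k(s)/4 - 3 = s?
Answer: 818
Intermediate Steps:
k(s) = 12 + 4*s
k(-1) + 10*(-5 - 4)² = (12 + 4*(-1)) + 10*(-5 - 4)² = (12 - 4) + 10*(-9)² = 8 + 10*81 = 8 + 810 = 818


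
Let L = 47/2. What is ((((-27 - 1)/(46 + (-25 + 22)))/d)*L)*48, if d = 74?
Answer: -15792/1591 ≈ -9.9258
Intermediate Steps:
L = 47/2 (L = 47*(½) = 47/2 ≈ 23.500)
((((-27 - 1)/(46 + (-25 + 22)))/d)*L)*48 = ((((-27 - 1)/(46 + (-25 + 22)))/74)*(47/2))*48 = ((-28/(46 - 3)*(1/74))*(47/2))*48 = ((-28/43*(1/74))*(47/2))*48 = ((-28*1/43*(1/74))*(47/2))*48 = (-28/43*1/74*(47/2))*48 = -14/1591*47/2*48 = -329/1591*48 = -15792/1591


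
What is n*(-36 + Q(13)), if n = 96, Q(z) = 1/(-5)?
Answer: -17376/5 ≈ -3475.2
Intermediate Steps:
Q(z) = -⅕
n*(-36 + Q(13)) = 96*(-36 - ⅕) = 96*(-181/5) = -17376/5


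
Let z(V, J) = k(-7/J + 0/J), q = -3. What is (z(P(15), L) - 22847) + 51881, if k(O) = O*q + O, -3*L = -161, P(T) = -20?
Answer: 667788/23 ≈ 29034.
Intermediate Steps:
L = 161/3 (L = -1/3*(-161) = 161/3 ≈ 53.667)
k(O) = -2*O (k(O) = O*(-3) + O = -3*O + O = -2*O)
z(V, J) = 14/J (z(V, J) = -2*(-7/J + 0/J) = -2*(-7/J + 0) = -(-14)/J = 14/J)
(z(P(15), L) - 22847) + 51881 = (14/(161/3) - 22847) + 51881 = (14*(3/161) - 22847) + 51881 = (6/23 - 22847) + 51881 = -525475/23 + 51881 = 667788/23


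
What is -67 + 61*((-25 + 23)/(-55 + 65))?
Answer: -396/5 ≈ -79.200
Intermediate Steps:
-67 + 61*((-25 + 23)/(-55 + 65)) = -67 + 61*(-2/10) = -67 + 61*(-2*⅒) = -67 + 61*(-⅕) = -67 - 61/5 = -396/5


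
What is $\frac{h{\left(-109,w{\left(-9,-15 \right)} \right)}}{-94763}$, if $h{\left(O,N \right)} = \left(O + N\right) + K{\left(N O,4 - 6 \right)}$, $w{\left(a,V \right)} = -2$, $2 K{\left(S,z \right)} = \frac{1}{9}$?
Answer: $\frac{1997}{1705734} \approx 0.0011708$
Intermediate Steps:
$K{\left(S,z \right)} = \frac{1}{18}$ ($K{\left(S,z \right)} = \frac{1}{2 \cdot 9} = \frac{1}{2} \cdot \frac{1}{9} = \frac{1}{18}$)
$h{\left(O,N \right)} = \frac{1}{18} + N + O$ ($h{\left(O,N \right)} = \left(O + N\right) + \frac{1}{18} = \left(N + O\right) + \frac{1}{18} = \frac{1}{18} + N + O$)
$\frac{h{\left(-109,w{\left(-9,-15 \right)} \right)}}{-94763} = \frac{\frac{1}{18} - 2 - 109}{-94763} = \left(- \frac{1997}{18}\right) \left(- \frac{1}{94763}\right) = \frac{1997}{1705734}$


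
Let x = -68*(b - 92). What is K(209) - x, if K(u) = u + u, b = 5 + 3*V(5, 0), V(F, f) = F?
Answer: -4478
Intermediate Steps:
b = 20 (b = 5 + 3*5 = 5 + 15 = 20)
x = 4896 (x = -68*(20 - 92) = -68*(-72) = 4896)
K(u) = 2*u
K(209) - x = 2*209 - 1*4896 = 418 - 4896 = -4478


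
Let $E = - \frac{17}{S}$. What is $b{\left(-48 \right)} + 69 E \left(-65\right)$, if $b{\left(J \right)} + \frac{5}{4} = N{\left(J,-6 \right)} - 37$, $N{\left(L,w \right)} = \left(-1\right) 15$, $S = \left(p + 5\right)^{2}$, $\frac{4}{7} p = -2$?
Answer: $\frac{406001}{12} \approx 33833.0$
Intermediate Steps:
$p = - \frac{7}{2}$ ($p = \frac{7}{4} \left(-2\right) = - \frac{7}{2} \approx -3.5$)
$S = \frac{9}{4}$ ($S = \left(- \frac{7}{2} + 5\right)^{2} = \left(\frac{3}{2}\right)^{2} = \frac{9}{4} \approx 2.25$)
$E = - \frac{68}{9}$ ($E = - \frac{17}{\frac{9}{4}} = \left(-17\right) \frac{4}{9} = - \frac{68}{9} \approx -7.5556$)
$N{\left(L,w \right)} = -15$
$b{\left(J \right)} = - \frac{213}{4}$ ($b{\left(J \right)} = - \frac{5}{4} - 52 = - \frac{213}{4}$)
$b{\left(-48 \right)} + 69 E \left(-65\right) = - \frac{213}{4} + 69 \left(- \frac{68}{9}\right) \left(-65\right) = - \frac{213}{4} - - \frac{101660}{3} = - \frac{213}{4} + \frac{101660}{3} = \frac{406001}{12}$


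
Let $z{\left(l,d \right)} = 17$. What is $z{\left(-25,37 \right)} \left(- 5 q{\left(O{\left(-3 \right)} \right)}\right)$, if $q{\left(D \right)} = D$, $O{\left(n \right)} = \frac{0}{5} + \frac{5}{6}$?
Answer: $- \frac{425}{6} \approx -70.833$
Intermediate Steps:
$O{\left(n \right)} = \frac{5}{6}$ ($O{\left(n \right)} = 0 \cdot \frac{1}{5} + 5 \cdot \frac{1}{6} = 0 + \frac{5}{6} = \frac{5}{6}$)
$z{\left(-25,37 \right)} \left(- 5 q{\left(O{\left(-3 \right)} \right)}\right) = 17 \left(\left(-5\right) \frac{5}{6}\right) = 17 \left(- \frac{25}{6}\right) = - \frac{425}{6}$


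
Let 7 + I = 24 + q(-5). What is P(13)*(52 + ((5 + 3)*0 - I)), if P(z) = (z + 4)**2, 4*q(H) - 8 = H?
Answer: 39593/4 ≈ 9898.3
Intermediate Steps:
q(H) = 2 + H/4
P(z) = (4 + z)**2
I = 71/4 (I = -7 + (24 + (2 + (1/4)*(-5))) = -7 + (24 + (2 - 5/4)) = -7 + (24 + 3/4) = -7 + 99/4 = 71/4 ≈ 17.750)
P(13)*(52 + ((5 + 3)*0 - I)) = (4 + 13)**2*(52 + ((5 + 3)*0 - 1*71/4)) = 17**2*(52 + (8*0 - 71/4)) = 289*(52 + (0 - 71/4)) = 289*(52 - 71/4) = 289*(137/4) = 39593/4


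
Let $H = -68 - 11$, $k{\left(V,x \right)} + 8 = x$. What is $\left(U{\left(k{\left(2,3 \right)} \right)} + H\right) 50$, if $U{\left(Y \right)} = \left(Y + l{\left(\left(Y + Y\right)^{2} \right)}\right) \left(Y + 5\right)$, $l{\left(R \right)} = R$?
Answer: $-3950$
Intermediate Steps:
$k{\left(V,x \right)} = -8 + x$
$H = -79$
$U{\left(Y \right)} = \left(5 + Y\right) \left(Y + 4 Y^{2}\right)$ ($U{\left(Y \right)} = \left(Y + \left(Y + Y\right)^{2}\right) \left(Y + 5\right) = \left(Y + \left(2 Y\right)^{2}\right) \left(5 + Y\right) = \left(Y + 4 Y^{2}\right) \left(5 + Y\right) = \left(5 + Y\right) \left(Y + 4 Y^{2}\right)$)
$\left(U{\left(k{\left(2,3 \right)} \right)} + H\right) 50 = \left(\left(-8 + 3\right) \left(5 + 4 \left(-8 + 3\right)^{2} + 21 \left(-8 + 3\right)\right) - 79\right) 50 = \left(- 5 \left(5 + 4 \left(-5\right)^{2} + 21 \left(-5\right)\right) - 79\right) 50 = \left(- 5 \left(5 + 4 \cdot 25 - 105\right) - 79\right) 50 = \left(- 5 \left(5 + 100 - 105\right) - 79\right) 50 = \left(\left(-5\right) 0 - 79\right) 50 = \left(0 - 79\right) 50 = \left(-79\right) 50 = -3950$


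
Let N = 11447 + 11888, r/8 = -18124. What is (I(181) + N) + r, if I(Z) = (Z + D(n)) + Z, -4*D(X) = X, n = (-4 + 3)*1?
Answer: -485179/4 ≈ -1.2129e+5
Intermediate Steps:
n = -1 (n = -1*1 = -1)
D(X) = -X/4
r = -144992 (r = 8*(-18124) = -144992)
I(Z) = ¼ + 2*Z (I(Z) = (Z - ¼*(-1)) + Z = (Z + ¼) + Z = (¼ + Z) + Z = ¼ + 2*Z)
N = 23335
(I(181) + N) + r = ((¼ + 2*181) + 23335) - 144992 = ((¼ + 362) + 23335) - 144992 = (1449/4 + 23335) - 144992 = 94789/4 - 144992 = -485179/4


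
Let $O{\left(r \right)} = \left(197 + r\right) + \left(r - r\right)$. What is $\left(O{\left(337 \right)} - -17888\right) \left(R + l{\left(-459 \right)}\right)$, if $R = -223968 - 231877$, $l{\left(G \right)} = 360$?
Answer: $-8390944670$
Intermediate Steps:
$O{\left(r \right)} = 197 + r$ ($O{\left(r \right)} = \left(197 + r\right) + 0 = 197 + r$)
$R = -455845$
$\left(O{\left(337 \right)} - -17888\right) \left(R + l{\left(-459 \right)}\right) = \left(\left(197 + 337\right) - -17888\right) \left(-455845 + 360\right) = \left(534 + 17888\right) \left(-455485\right) = 18422 \left(-455485\right) = -8390944670$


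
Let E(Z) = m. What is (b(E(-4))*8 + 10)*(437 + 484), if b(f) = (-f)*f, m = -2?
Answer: -20262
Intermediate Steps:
E(Z) = -2
b(f) = -f²
(b(E(-4))*8 + 10)*(437 + 484) = (-1*(-2)²*8 + 10)*(437 + 484) = (-1*4*8 + 10)*921 = (-4*8 + 10)*921 = (-32 + 10)*921 = -22*921 = -20262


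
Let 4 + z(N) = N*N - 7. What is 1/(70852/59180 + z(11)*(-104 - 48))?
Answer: -14795/247354687 ≈ -5.9813e-5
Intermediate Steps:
z(N) = -11 + N**2 (z(N) = -4 + (N*N - 7) = -4 + (N**2 - 7) = -4 + (-7 + N**2) = -11 + N**2)
1/(70852/59180 + z(11)*(-104 - 48)) = 1/(70852/59180 + (-11 + 11**2)*(-104 - 48)) = 1/(70852*(1/59180) + (-11 + 121)*(-152)) = 1/(17713/14795 + 110*(-152)) = 1/(17713/14795 - 16720) = 1/(-247354687/14795) = -14795/247354687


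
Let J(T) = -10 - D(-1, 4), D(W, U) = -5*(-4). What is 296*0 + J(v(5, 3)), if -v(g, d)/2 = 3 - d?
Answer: -30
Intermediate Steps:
v(g, d) = -6 + 2*d (v(g, d) = -2*(3 - d) = -6 + 2*d)
D(W, U) = 20
J(T) = -30 (J(T) = -10 - 1*20 = -10 - 20 = -30)
296*0 + J(v(5, 3)) = 296*0 - 30 = 0 - 30 = -30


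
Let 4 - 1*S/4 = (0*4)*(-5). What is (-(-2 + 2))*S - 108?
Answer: -108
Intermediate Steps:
S = 16 (S = 16 - 4*0*4*(-5) = 16 - 0*(-5) = 16 - 4*0 = 16 + 0 = 16)
(-(-2 + 2))*S - 108 = -(-2 + 2)*16 - 108 = -1*0*16 - 108 = 0*16 - 108 = 0 - 108 = -108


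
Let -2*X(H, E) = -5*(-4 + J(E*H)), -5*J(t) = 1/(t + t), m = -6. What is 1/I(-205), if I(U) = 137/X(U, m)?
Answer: -49201/674040 ≈ -0.072994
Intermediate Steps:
J(t) = -1/(10*t) (J(t) = -1/(5*(t + t)) = -1/(2*t)/5 = -1/(10*t))
X(H, E) = -10 - 1/(4*E*H) (X(H, E) = -(-5)*(-4 - 1/(E*H)/10)/2 = -(-5)*(-4 - 1/(10*E*H))/2 = -(20 + 1/(2*E*H))/2 = -10 - 1/(4*E*H))
I(U) = 137/(-10 + 1/(24*U)) (I(U) = 137/(-10 - 1/4/(-6*U)) = 137/(-10 - 1/4*(-1/6)/U) = 137/(-10 + 1/(24*U)))
1/I(-205) = 1/(-3288*(-205)/(-1 + 240*(-205))) = 1/(-3288*(-205)/(-1 - 49200)) = 1/(-3288*(-205)/(-49201)) = 1/(-3288*(-205)*(-1/49201)) = 1/(-674040/49201) = -49201/674040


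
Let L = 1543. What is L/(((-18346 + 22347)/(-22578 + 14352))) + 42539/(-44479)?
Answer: -564729602461/177960479 ≈ -3173.3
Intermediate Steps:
L/(((-18346 + 22347)/(-22578 + 14352))) + 42539/(-44479) = 1543/(((-18346 + 22347)/(-22578 + 14352))) + 42539/(-44479) = 1543/((4001/(-8226))) + 42539*(-1/44479) = 1543/((4001*(-1/8226))) - 42539/44479 = 1543/(-4001/8226) - 42539/44479 = 1543*(-8226/4001) - 42539/44479 = -12692718/4001 - 42539/44479 = -564729602461/177960479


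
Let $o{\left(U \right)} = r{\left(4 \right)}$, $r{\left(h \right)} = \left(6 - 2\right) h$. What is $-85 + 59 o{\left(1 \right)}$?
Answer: $859$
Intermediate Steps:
$r{\left(h \right)} = 4 h$ ($r{\left(h \right)} = \left(6 - 2\right) h = 4 h$)
$o{\left(U \right)} = 16$ ($o{\left(U \right)} = 4 \cdot 4 = 16$)
$-85 + 59 o{\left(1 \right)} = -85 + 59 \cdot 16 = -85 + 944 = 859$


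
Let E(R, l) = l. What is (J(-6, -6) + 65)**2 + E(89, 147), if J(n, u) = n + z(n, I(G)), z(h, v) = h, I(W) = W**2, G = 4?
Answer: 2956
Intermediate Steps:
J(n, u) = 2*n (J(n, u) = n + n = 2*n)
(J(-6, -6) + 65)**2 + E(89, 147) = (2*(-6) + 65)**2 + 147 = (-12 + 65)**2 + 147 = 53**2 + 147 = 2809 + 147 = 2956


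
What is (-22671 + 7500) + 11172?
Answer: -3999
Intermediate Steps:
(-22671 + 7500) + 11172 = -15171 + 11172 = -3999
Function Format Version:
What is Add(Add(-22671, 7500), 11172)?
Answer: -3999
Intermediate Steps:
Add(Add(-22671, 7500), 11172) = Add(-15171, 11172) = -3999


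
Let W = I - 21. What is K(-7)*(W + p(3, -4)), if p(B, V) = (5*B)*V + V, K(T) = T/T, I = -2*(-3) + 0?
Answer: -79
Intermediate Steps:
I = 6 (I = 6 + 0 = 6)
K(T) = 1
W = -15 (W = 6 - 21 = -15)
p(B, V) = V + 5*B*V (p(B, V) = 5*B*V + V = V + 5*B*V)
K(-7)*(W + p(3, -4)) = 1*(-15 - 4*(1 + 5*3)) = 1*(-15 - 4*(1 + 15)) = 1*(-15 - 4*16) = 1*(-15 - 64) = 1*(-79) = -79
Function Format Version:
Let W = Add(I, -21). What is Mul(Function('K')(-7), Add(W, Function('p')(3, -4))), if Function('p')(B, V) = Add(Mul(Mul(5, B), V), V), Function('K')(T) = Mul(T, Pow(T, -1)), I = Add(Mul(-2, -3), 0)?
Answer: -79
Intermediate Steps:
I = 6 (I = Add(6, 0) = 6)
Function('K')(T) = 1
W = -15 (W = Add(6, -21) = -15)
Function('p')(B, V) = Add(V, Mul(5, B, V)) (Function('p')(B, V) = Add(Mul(5, B, V), V) = Add(V, Mul(5, B, V)))
Mul(Function('K')(-7), Add(W, Function('p')(3, -4))) = Mul(1, Add(-15, Mul(-4, Add(1, Mul(5, 3))))) = Mul(1, Add(-15, Mul(-4, Add(1, 15)))) = Mul(1, Add(-15, Mul(-4, 16))) = Mul(1, Add(-15, -64)) = Mul(1, -79) = -79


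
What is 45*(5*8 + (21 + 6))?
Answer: 3015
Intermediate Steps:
45*(5*8 + (21 + 6)) = 45*(40 + 27) = 45*67 = 3015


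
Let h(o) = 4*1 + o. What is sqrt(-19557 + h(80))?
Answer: I*sqrt(19473) ≈ 139.55*I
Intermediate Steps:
h(o) = 4 + o
sqrt(-19557 + h(80)) = sqrt(-19557 + (4 + 80)) = sqrt(-19557 + 84) = sqrt(-19473) = I*sqrt(19473)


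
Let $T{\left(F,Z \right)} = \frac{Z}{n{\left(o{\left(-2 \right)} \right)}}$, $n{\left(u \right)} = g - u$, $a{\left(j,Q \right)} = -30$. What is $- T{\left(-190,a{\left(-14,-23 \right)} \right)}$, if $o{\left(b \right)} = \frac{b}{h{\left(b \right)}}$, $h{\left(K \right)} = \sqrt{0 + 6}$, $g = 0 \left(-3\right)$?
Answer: $15 \sqrt{6} \approx 36.742$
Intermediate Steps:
$g = 0$
$h{\left(K \right)} = \sqrt{6}$
$o{\left(b \right)} = \frac{b \sqrt{6}}{6}$ ($o{\left(b \right)} = \frac{b}{\sqrt{6}} = b \frac{\sqrt{6}}{6} = \frac{b \sqrt{6}}{6}$)
$n{\left(u \right)} = - u$ ($n{\left(u \right)} = 0 - u = - u$)
$T{\left(F,Z \right)} = \frac{Z \sqrt{6}}{2}$ ($T{\left(F,Z \right)} = \frac{Z}{\left(-1\right) \frac{1}{6} \left(-2\right) \sqrt{6}} = \frac{Z}{\left(-1\right) \left(- \frac{\sqrt{6}}{3}\right)} = \frac{Z}{\frac{1}{3} \sqrt{6}} = Z \frac{\sqrt{6}}{2} = \frac{Z \sqrt{6}}{2}$)
$- T{\left(-190,a{\left(-14,-23 \right)} \right)} = - \frac{\left(-30\right) \sqrt{6}}{2} = - \left(-15\right) \sqrt{6} = 15 \sqrt{6}$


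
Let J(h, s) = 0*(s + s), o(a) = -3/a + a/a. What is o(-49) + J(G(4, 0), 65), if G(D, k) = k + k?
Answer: 52/49 ≈ 1.0612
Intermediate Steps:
G(D, k) = 2*k
o(a) = 1 - 3/a (o(a) = -3/a + 1 = 1 - 3/a)
J(h, s) = 0 (J(h, s) = 0*(2*s) = 0)
o(-49) + J(G(4, 0), 65) = (-3 - 49)/(-49) + 0 = -1/49*(-52) + 0 = 52/49 + 0 = 52/49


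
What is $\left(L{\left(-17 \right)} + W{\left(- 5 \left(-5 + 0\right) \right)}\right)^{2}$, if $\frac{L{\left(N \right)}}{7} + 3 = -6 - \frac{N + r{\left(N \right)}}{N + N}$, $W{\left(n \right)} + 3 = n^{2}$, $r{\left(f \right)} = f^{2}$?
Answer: $378225$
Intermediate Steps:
$W{\left(n \right)} = -3 + n^{2}$
$L{\left(N \right)} = -63 - \frac{7 \left(N + N^{2}\right)}{2 N}$ ($L{\left(N \right)} = -21 + 7 \left(-6 - \frac{N + N^{2}}{N + N}\right) = -21 + 7 \left(-6 - \frac{N + N^{2}}{2 N}\right) = -21 - \left(42 + \frac{7 \left(N + N^{2}\right)}{2 N}\right) = -63 - \frac{7 \left(N + N^{2}\right)}{2 N}$)
$\left(L{\left(-17 \right)} + W{\left(- 5 \left(-5 + 0\right) \right)}\right)^{2} = \left(\left(- \frac{133}{2} - - \frac{119}{2}\right) - \left(3 - \left(- 5 \left(-5 + 0\right)\right)^{2}\right)\right)^{2} = \left(\left(- \frac{133}{2} + \frac{119}{2}\right) - \left(3 - \left(\left(-5\right) \left(-5\right)\right)^{2}\right)\right)^{2} = \left(-7 - \left(3 - 25^{2}\right)\right)^{2} = \left(-7 + \left(-3 + 625\right)\right)^{2} = \left(-7 + 622\right)^{2} = 615^{2} = 378225$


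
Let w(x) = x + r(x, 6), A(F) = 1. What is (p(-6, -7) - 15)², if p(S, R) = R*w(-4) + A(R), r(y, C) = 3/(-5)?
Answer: 8281/25 ≈ 331.24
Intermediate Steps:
r(y, C) = -⅗ (r(y, C) = 3*(-⅕) = -⅗)
w(x) = -⅗ + x (w(x) = x - ⅗ = -⅗ + x)
p(S, R) = 1 - 23*R/5 (p(S, R) = R*(-⅗ - 4) + 1 = R*(-23/5) + 1 = -23*R/5 + 1 = 1 - 23*R/5)
(p(-6, -7) - 15)² = ((1 - 23/5*(-7)) - 15)² = ((1 + 161/5) - 15)² = (166/5 - 15)² = (91/5)² = 8281/25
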